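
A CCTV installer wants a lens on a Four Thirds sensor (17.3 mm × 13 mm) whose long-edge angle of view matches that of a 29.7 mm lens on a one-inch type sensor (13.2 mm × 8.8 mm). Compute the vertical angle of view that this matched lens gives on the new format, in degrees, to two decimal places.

Equal long-edge AOV ⇒ f₂ = f₁ · 17.3/13.2 = 29.7 × 1.31061 ≈ 38.9250 mm.
Vertical AOV on the new format = 2·arctan(13 / (2 × 38.9250)) = 2·arctan(0.16699) ≈ 18.9604°.

18.96°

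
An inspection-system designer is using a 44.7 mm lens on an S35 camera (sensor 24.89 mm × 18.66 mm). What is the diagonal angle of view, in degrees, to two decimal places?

38.37°

Sensor diagonal = √(24.89² + 18.66²) = √967.7077 ≈ 31.1080 mm.
Angle of view α = 2·arctan(d/2f) with d = 31.1080 mm and f = 44.7 mm.
d/2f = 0.34796; arctan(0.34796) ≈ 19.1861°, so α ≈ 38.3721°.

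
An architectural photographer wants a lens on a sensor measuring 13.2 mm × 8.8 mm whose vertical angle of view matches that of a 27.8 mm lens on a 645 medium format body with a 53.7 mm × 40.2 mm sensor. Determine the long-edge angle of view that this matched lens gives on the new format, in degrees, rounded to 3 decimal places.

94.644°

Equal vertical AOV ⇒ f₂ = f₁ · 8.8/40.2 = 27.8 × 0.21891 ≈ 6.0856 mm.
Long-edge AOV on the new format = 2·arctan(13.2 / (2 × 6.0856)) = 2·arctan(1.08453) ≈ 94.6444°.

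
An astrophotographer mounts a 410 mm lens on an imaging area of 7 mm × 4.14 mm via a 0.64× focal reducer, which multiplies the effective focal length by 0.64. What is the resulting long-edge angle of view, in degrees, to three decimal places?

1.528°

Effective focal length f = 410 × 0.64 = 262.4 mm.
α = 2·arctan(7 / (2 × 262.4)) = 2·arctan(0.01334) ≈ 1.5284°.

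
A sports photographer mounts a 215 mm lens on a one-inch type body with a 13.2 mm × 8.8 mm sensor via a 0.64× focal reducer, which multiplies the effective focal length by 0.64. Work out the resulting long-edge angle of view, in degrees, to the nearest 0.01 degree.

5.49°

Effective focal length f = 215 × 0.64 = 137.6 mm.
α = 2·arctan(13.2 / (2 × 137.6)) = 2·arctan(0.04797) ≈ 5.4922°.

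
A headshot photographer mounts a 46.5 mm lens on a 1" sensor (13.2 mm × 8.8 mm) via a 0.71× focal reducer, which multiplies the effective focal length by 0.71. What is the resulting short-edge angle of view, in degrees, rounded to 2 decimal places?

15.18°

Effective focal length f = 46.5 × 0.71 = 33.015 mm.
α = 2·arctan(8.8 / (2 × 33.015)) = 2·arctan(0.13327) ≈ 15.1825°.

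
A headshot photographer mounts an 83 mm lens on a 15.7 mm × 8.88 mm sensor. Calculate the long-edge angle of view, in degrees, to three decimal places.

10.806°

Angle of view α = 2·arctan(w/2f) with w = 15.7 mm and f = 83 mm.
w/2f = 0.09458; arctan(0.09458) ≈ 5.4029°, so α ≈ 10.8057°.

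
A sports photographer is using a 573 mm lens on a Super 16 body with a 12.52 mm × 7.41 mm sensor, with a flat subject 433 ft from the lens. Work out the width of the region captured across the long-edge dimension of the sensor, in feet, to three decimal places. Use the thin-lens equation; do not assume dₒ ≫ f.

dₒ: 433 ft × 304.8 mm/ft = 131978.40 mm.
Similar triangles through the lens centre give W/dₒ = w/dᵢ; with 1/f = 1/dₒ + 1/dᵢ this gives W = w·(dₒ − f)/f.
W = 12.52 mm × (131978 − 573) / 573 = 12.52 × 229.3288 ≈ 2871.196 mm = 2871.196/304.8 ft = 9.41994 ft.

9.420 ft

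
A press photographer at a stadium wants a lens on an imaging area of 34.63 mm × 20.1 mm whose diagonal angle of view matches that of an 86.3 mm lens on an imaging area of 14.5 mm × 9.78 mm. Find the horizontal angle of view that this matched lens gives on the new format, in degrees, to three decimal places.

10.017°

Sensor diagonal = √(14.5² + 9.78²) = √305.8984 ≈ 17.4900 mm.
Sensor diagonal = √(34.63² + 20.1²) = √1603.2469 ≈ 40.0406 mm.
Equal diagonal AOV ⇒ f₂ = f₁ · 40.0406/17.4900 = 86.3 × 2.28935 ≈ 197.5706 mm.
Horizontal AOV on the new format = 2·arctan(34.63 / (2 × 197.5706)) = 2·arctan(0.08764) ≈ 10.0172°.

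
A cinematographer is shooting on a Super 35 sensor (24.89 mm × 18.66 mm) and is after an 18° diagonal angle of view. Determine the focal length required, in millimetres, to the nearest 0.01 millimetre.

Sensor diagonal = √(24.89² + 18.66²) = √967.7077 ≈ 31.1080 mm.
From α = 2·arctan(d/2f) we get f = d / (2·tan(α/2)).
With d = 31.1080 mm and α/2 = 9°, tan(α/2) ≈ 0.15838, so f ≈ 31.1080 / 0.31677 ≈ 98.2041 mm.

98.20 mm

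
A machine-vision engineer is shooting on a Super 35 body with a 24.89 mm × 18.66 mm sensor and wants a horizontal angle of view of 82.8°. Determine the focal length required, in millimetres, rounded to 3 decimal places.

From α = 2·arctan(w/2f) we get f = w / (2·tan(α/2)).
With w = 24.89 mm and α/2 = 41.4°, tan(α/2) ≈ 0.88162, so f ≈ 24.89 / 1.76324 ≈ 14.1161 mm.

14.116 mm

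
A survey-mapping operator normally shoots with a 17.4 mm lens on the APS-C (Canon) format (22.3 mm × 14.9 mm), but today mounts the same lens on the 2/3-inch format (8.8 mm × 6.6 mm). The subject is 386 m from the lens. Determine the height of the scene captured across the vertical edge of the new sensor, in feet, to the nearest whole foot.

480 ft

The focal length stays 17.4 mm; the relevant sensor dimension is now h = 6.6 mm. Object distance dₒ = 386 m = 386000 mm.
Thin-lens field height W = h·(dₒ − f)/f = 6.6 × (386000 − 17.4)/17.4 ≈ 146407.193 mm = 146407.193/304.8 ft = 480.339 ft.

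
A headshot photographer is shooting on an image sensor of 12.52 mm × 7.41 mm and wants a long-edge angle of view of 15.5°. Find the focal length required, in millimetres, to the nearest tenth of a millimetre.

From α = 2·arctan(w/2f) we get f = w / (2·tan(α/2)).
With w = 12.52 mm and α/2 = 7.75°, tan(α/2) ≈ 0.13609, so f ≈ 12.52 / 0.27219 ≈ 45.9976 mm.

46.0 mm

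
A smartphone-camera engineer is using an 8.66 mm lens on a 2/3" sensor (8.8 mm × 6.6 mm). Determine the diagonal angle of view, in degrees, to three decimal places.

Sensor diagonal = √(8.8² + 6.6²) = √121.0000 ≈ 11.0000 mm.
Angle of view α = 2·arctan(d/2f) with d = 11.0000 mm and f = 8.66 mm.
d/2f = 0.63510; arctan(0.63510) ≈ 32.4198°, so α ≈ 64.8396°.

64.840°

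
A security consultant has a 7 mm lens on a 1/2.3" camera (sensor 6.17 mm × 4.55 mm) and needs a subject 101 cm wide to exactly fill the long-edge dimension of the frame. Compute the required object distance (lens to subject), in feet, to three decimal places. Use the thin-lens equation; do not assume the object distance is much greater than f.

W: 101 cm = 1010 mm.
Magnification m = w/W = dᵢ/dₒ; combined with 1/f = 1/dₒ + 1/dᵢ this gives dₒ = f·(1 + W/w).
dₒ = 7 mm × (1 + 1010/6.17) = 7 × 164.6953 ≈ 1152.867 mm = 1152.867/304.8 ft = 3.78237 ft.

3.782 ft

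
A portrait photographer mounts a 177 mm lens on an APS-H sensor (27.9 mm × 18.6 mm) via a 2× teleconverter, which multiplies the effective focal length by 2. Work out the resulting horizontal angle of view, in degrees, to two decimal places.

4.51°

Effective focal length f = 177 × 2 = 354 mm.
α = 2·arctan(27.9 / (2 × 354)) = 2·arctan(0.03941) ≈ 4.5133°.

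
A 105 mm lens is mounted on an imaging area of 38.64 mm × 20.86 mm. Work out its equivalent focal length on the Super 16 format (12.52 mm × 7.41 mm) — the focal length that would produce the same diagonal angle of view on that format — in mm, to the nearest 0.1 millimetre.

34.8 mm

Sensor diagonal = √(38.64² + 20.86²) = √1928.1892 ≈ 43.9112 mm.
Sensor diagonal = √(12.52² + 7.41²) = √211.6585 ≈ 14.5485 mm.
Equal angle of view means equal diagonal/f ratio, so f₂ = f₁ · (diagonal₂/diagonal₁) = 105 × 14.5485/43.9112.
f₂ = 105 × 0.33132 ≈ 34.788 mm.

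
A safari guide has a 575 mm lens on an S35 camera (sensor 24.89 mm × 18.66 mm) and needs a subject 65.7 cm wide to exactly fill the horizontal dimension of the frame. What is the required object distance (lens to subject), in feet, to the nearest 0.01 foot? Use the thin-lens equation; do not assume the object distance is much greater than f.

51.68 ft

W: 65.7 cm = 657 mm.
Magnification m = w/W = dᵢ/dₒ; combined with 1/f = 1/dₒ + 1/dᵢ this gives dₒ = f·(1 + W/w).
dₒ = 575 mm × (1 + 657/24.89) = 575 × 27.3961 ≈ 15752.782 mm = 15752.782/304.8 ft = 51.6824 ft.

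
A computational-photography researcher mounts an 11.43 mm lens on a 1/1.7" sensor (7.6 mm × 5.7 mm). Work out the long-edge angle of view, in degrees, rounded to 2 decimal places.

36.78°

Angle of view α = 2·arctan(w/2f) with w = 7.6 mm and f = 11.43 mm.
w/2f = 0.33246; arctan(0.33246) ≈ 18.3898°, so α ≈ 36.7796°.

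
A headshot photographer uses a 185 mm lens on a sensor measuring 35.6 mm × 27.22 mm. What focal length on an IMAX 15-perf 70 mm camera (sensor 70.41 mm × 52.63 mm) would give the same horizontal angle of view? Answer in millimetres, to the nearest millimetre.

Equal angle of view means equal width/f ratio, so f₂ = f₁ · (width₂/width₁) = 185 × 70.41/35.6.
f₂ = 185 × 1.97781 ≈ 365.895 mm.

366 mm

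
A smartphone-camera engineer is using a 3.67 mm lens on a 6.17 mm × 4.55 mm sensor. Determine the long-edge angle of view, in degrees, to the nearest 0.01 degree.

Angle of view α = 2·arctan(w/2f) with w = 6.17 mm and f = 3.67 mm.
w/2f = 0.84060; arctan(0.84060) ≈ 40.0504°, so α ≈ 80.1008°.

80.10°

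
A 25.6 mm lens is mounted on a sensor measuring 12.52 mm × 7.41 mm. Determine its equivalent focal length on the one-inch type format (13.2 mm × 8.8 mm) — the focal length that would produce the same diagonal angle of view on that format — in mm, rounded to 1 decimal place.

27.9 mm

Sensor diagonal = √(12.52² + 7.41²) = √211.6585 ≈ 14.5485 mm.
Sensor diagonal = √(13.2² + 8.8²) = √251.6800 ≈ 15.8644 mm.
Equal angle of view means equal diagonal/f ratio, so f₂ = f₁ · (diagonal₂/diagonal₁) = 25.6 × 15.8644/14.5485.
f₂ = 25.6 × 1.09045 ≈ 27.916 mm.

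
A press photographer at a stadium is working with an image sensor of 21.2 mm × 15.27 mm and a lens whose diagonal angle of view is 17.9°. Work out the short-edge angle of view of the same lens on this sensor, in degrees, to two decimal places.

Sensor diagonal = √(21.2² + 15.27²) = √682.6129 ≈ 26.1269 mm.
From the diagonal AOV: f = 26.1269 / (2·tan(8.95°)) = 26.1269 / 0.31498 ≈ 82.9477 mm.
Short-edge AOV = 2·arctan(15.27 / (2 × 82.9477)) = 2·arctan(0.09205) ≈ 10.5181°.

10.52°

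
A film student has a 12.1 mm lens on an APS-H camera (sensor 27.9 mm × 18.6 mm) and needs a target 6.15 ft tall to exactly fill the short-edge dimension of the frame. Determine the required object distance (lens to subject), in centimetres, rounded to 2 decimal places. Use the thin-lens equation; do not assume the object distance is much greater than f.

123.15 cm

W: 6.15 ft × 304.8 mm/ft = 1874.52 mm.
Magnification m = h/W = dᵢ/dₒ; combined with 1/f = 1/dₒ + 1/dᵢ this gives dₒ = f·(1 + W/h).
dₒ = 12.1 mm × (1 + 1874.52/18.6) = 12.1 × 101.7806 ≈ 1231.546 mm = 123.155 cm.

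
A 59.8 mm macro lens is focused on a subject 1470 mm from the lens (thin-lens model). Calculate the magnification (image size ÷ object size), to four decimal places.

Thin lens: 1/f = 1/dₒ + 1/dᵢ → 1/dᵢ = 1/59.8 − 1/1470 = 0.0160421 mm⁻¹, so dᵢ ≈ 62.3358 mm.
Magnification m = dᵢ/dₒ = 62.3358/1470 ≈ 0.04241.

0.0424×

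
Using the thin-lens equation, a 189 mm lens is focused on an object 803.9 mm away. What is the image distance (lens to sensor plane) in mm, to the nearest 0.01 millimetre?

1/dᵢ = 1/f − 1/dₒ = 1/189 − 1/803.9 = 0.0040471 mm⁻¹.
dᵢ = 1/0.0040471 ≈ 247.0924 mm.

247.09 mm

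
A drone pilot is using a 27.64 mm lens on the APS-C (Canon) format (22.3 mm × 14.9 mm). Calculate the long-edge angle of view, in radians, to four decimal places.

0.7669 rad

Angle of view α = 2·arctan(w/2f) with w = 22.3 mm and f = 27.64 mm.
w/2f = 0.40340; arctan(0.40340) ≈ 0.3834 rad, so α ≈ 0.7669 rad.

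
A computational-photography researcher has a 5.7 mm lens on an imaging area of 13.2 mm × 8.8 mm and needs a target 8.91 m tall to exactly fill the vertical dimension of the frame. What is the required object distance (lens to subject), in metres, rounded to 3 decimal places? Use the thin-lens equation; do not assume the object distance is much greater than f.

5.777 m

W: 8.91 m = 8910 mm.
Magnification m = h/W = dᵢ/dₒ; combined with 1/f = 1/dₒ + 1/dᵢ this gives dₒ = f·(1 + W/h).
dₒ = 5.7 mm × (1 + 8910/8.8) = 5.7 × 1013.5000 ≈ 5776.950 mm = 5.77695 m.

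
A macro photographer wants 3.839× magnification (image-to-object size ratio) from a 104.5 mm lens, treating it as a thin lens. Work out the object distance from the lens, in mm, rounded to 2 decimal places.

With m = dᵢ/dₒ and 1/f = 1/dₒ + 1/dᵢ, substituting dᵢ = m·dₒ gives 1/f = (1 + 1/m)/dₒ, hence dₒ = f·(1 + 1/m).
dₒ = 104.5 × (1 + 1/3.839) = 104.5 × 1.26048 ≈ 131.721 mm.

131.72 mm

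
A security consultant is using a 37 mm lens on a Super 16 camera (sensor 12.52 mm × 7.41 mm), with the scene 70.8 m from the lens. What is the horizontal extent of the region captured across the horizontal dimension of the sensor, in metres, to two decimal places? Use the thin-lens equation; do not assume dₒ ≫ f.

dₒ: 70.8 m = 70800 mm.
Similar triangles through the lens centre give W/dₒ = w/dᵢ; with 1/f = 1/dₒ + 1/dᵢ this gives W = w·(dₒ − f)/f.
W = 12.52 mm × (70800 − 37) / 37 = 12.52 × 1912.5135 ≈ 23944.669 mm = 23.9447 m.

23.94 m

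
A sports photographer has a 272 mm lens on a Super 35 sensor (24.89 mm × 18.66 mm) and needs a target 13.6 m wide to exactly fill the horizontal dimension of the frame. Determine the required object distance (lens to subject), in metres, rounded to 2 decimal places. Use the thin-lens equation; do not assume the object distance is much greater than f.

148.89 m

W: 13.6 m = 13600 mm.
Magnification m = w/W = dᵢ/dₒ; combined with 1/f = 1/dₒ + 1/dᵢ this gives dₒ = f·(1 + W/w).
dₒ = 272 mm × (1 + 13600/24.89) = 272 × 547.4042 ≈ 148893.937 mm = 148.894 m.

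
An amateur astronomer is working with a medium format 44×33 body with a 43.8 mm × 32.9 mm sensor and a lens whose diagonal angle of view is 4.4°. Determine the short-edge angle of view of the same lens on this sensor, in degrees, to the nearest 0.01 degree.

2.64°

Sensor diagonal = √(43.8² + 32.9²) = √3000.8500 ≈ 54.7800 mm.
From the diagonal AOV: f = 54.7800 / (2·tan(2.2°)) = 54.7800 / 0.07683 ≈ 712.9820 mm.
Short-edge AOV = 2·arctan(32.9 / (2 × 712.9820)) = 2·arctan(0.02307) ≈ 2.6434°.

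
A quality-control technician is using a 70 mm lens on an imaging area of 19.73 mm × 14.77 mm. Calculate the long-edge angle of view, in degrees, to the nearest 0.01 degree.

16.04°

Angle of view α = 2·arctan(w/2f) with w = 19.73 mm and f = 70 mm.
w/2f = 0.14093; arctan(0.14093) ≈ 8.0218°, so α ≈ 16.0436°.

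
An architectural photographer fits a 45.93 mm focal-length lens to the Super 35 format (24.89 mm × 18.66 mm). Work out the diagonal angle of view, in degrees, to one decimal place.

Sensor diagonal = √(24.89² + 18.66²) = √967.7077 ≈ 31.1080 mm.
Angle of view α = 2·arctan(d/2f) with d = 31.1080 mm and f = 45.93 mm.
d/2f = 0.33865; arctan(0.33865) ≈ 18.7085°, so α ≈ 37.4169°.

37.4°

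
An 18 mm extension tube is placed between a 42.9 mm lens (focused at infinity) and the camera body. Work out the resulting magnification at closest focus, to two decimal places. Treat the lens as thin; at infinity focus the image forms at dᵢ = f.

The tube moves the image plane from f to f + e, so dᵢ = 42.9 + 18 = 60.9 mm. Focus is achieved when 1/f = 1/dₒ + 1/dᵢ, giving dₒ = 1/(1/f − 1/(f+e)).
Magnification m = dᵢ/dₒ = (f+e)·(1/f − 1/(f+e)) = e/f = 18/42.9 ≈ 0.4196.

0.42×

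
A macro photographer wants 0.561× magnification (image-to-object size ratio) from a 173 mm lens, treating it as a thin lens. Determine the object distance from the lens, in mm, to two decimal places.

481.38 mm

With m = dᵢ/dₒ and 1/f = 1/dₒ + 1/dᵢ, substituting dᵢ = m·dₒ gives 1/f = (1 + 1/m)/dₒ, hence dₒ = f·(1 + 1/m).
dₒ = 173 × (1 + 1/0.561) = 173 × 2.78253 ≈ 481.378 mm.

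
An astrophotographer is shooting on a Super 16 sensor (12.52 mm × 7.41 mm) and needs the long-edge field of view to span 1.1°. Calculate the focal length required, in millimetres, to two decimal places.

From α = 2·arctan(w/2f) we get f = w / (2·tan(α/2)).
With w = 12.52 mm and α/2 = 0.55°, tan(α/2) ≈ 0.00960, so f ≈ 12.52 / 0.01920 ≈ 652.1101 mm.

652.11 mm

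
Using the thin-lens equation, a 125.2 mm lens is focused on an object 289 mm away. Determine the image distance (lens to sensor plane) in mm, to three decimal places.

220.896 mm

1/dᵢ = 1/f − 1/dₒ = 1/125.2 − 1/289 = 0.0045270 mm⁻¹.
dᵢ = 1/0.0045270 ≈ 220.8962 mm.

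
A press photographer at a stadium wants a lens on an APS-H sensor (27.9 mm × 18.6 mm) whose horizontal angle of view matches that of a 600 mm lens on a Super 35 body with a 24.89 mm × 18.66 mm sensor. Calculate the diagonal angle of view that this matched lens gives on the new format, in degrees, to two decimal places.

2.86°

Equal horizontal AOV ⇒ f₂ = f₁ · 27.9/24.89 = 600 × 1.12093 ≈ 672.5593 mm.
Sensor diagonal = √(27.9² + 18.6²) = √1124.3700 ≈ 33.5316 mm.
Diagonal AOV on the new format = 2·arctan(33.5316 / (2 × 672.5593)) = 2·arctan(0.02493) ≈ 2.8560°.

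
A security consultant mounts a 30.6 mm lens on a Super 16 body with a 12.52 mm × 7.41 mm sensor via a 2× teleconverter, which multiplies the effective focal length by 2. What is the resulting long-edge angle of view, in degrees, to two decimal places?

Effective focal length f = 30.6 × 2 = 61.2 mm.
α = 2·arctan(12.52 / (2 × 61.2)) = 2·arctan(0.10229) ≈ 11.6807°.

11.68°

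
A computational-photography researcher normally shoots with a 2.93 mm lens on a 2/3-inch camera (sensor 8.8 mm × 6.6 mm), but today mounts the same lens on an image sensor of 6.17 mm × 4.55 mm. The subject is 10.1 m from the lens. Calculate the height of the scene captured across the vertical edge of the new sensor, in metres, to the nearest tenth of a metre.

15.7 m

The focal length stays 2.93 mm; the relevant sensor dimension is now h = 4.55 mm. Object distance dₒ = 10.1 m = 10100 mm.
Thin-lens field height W = h·(dₒ − f)/f = 4.55 × (10100 − 2.93)/2.93 ≈ 15679.750 mm = 15.6798 m.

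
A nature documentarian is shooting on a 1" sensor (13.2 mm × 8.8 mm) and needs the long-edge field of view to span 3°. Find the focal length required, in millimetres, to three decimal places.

From α = 2·arctan(w/2f) we get f = w / (2·tan(α/2)).
With w = 13.2 mm and α/2 = 1.5°, tan(α/2) ≈ 0.02619, so f ≈ 13.2 / 0.05237 ≈ 252.0438 mm.

252.044 mm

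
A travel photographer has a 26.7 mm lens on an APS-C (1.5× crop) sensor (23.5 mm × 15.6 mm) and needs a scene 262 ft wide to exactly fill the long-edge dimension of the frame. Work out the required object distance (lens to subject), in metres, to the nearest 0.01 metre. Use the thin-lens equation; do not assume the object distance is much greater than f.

W: 262 ft × 304.8 mm/ft = 79857.60 mm.
Magnification m = w/W = dᵢ/dₒ; combined with 1/f = 1/dₒ + 1/dᵢ this gives dₒ = f·(1 + W/w).
dₒ = 26.7 mm × (1 + 79857.6/23.5) = 26.7 × 3399.1956 ≈ 90758.523 mm = 90.7585 m.

90.76 m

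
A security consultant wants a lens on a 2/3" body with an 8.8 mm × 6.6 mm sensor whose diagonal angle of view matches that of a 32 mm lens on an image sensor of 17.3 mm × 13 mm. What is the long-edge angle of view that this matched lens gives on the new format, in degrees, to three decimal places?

30.273°

Sensor diagonal = √(17.3² + 13²) = √468.2900 ≈ 21.6400 mm.
Sensor diagonal = √(8.8² + 6.6²) = √121.0000 ≈ 11.0000 mm.
Equal diagonal AOV ⇒ f₂ = f₁ · 11.0000/21.6400 = 32 × 0.50832 ≈ 16.2662 mm.
Long-edge AOV on the new format = 2·arctan(8.8 / (2 × 16.2662)) = 2·arctan(0.27050) ≈ 30.2726°.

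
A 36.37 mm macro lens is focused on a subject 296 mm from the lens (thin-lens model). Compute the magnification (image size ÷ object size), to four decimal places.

0.1401×

Thin lens: 1/f = 1/dₒ + 1/dᵢ → 1/dᵢ = 1/36.37 − 1/296 = 0.0241168 mm⁻¹, so dᵢ ≈ 41.4649 mm.
Magnification m = dᵢ/dₒ = 41.4649/296 ≈ 0.14008.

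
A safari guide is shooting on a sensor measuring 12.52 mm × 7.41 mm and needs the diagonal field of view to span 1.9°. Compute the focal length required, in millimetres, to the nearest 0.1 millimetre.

Sensor diagonal = √(12.52² + 7.41²) = √211.6585 ≈ 14.5485 mm.
From α = 2·arctan(d/2f) we get f = d / (2·tan(α/2)).
With d = 14.5485 mm and α/2 = 0.95°, tan(α/2) ≈ 0.01658, so f ≈ 14.5485 / 0.03316 ≈ 438.6792 mm.

438.7 mm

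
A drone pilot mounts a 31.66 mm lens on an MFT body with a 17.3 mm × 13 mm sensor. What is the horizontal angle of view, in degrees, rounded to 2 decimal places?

30.56°

Angle of view α = 2·arctan(w/2f) with w = 17.3 mm and f = 31.66 mm.
w/2f = 0.27322; arctan(0.27322) ≈ 15.2811°, so α ≈ 30.5623°.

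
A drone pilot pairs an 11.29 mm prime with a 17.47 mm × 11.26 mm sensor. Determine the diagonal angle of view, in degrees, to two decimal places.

Sensor diagonal = √(17.47² + 11.26²) = √431.9885 ≈ 20.7843 mm.
Angle of view α = 2·arctan(d/2f) with d = 20.7843 mm and f = 11.29 mm.
d/2f = 0.92048; arctan(0.92048) ≈ 42.6288°, so α ≈ 85.2576°.

85.26°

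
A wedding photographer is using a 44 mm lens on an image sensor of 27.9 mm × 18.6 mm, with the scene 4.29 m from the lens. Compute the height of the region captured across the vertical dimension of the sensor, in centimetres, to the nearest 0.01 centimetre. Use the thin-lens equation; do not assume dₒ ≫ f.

179.49 cm

dₒ: 4.29 m = 4290 mm.
Similar triangles through the lens centre give W/dₒ = h/dᵢ; with 1/f = 1/dₒ + 1/dᵢ this gives W = h·(dₒ − f)/f.
W = 18.6 mm × (4290 − 44) / 44 = 18.6 × 96.5000 ≈ 1794.900 mm = 179.49 cm.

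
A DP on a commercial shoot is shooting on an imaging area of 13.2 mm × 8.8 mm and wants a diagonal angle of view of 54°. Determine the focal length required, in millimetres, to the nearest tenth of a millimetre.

Sensor diagonal = √(13.2² + 8.8²) = √251.6800 ≈ 15.8644 mm.
From α = 2·arctan(d/2f) we get f = d / (2·tan(α/2)).
With d = 15.8644 mm and α/2 = 27°, tan(α/2) ≈ 0.50953, so f ≈ 15.8644 / 1.01905 ≈ 15.5678 mm.

15.6 mm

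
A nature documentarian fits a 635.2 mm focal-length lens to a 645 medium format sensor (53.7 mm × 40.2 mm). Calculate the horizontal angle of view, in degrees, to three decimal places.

4.841°

Angle of view α = 2·arctan(w/2f) with w = 53.7 mm and f = 635.2 mm.
w/2f = 0.04227; arctan(0.04227) ≈ 2.4205°, so α ≈ 4.8409°.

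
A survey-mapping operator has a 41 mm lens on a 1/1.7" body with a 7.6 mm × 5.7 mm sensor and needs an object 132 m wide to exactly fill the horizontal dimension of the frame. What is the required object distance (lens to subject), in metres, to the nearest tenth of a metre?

W: 132 m = 132000 mm.
Magnification m = w/W = dᵢ/dₒ; combined with 1/f = 1/dₒ + 1/dᵢ this gives dₒ = f·(1 + W/w).
dₒ = 41 mm × (1 + 132000/7.6) = 41 × 17369.4211 ≈ 712146.263 mm = 712.146 m.

712.1 m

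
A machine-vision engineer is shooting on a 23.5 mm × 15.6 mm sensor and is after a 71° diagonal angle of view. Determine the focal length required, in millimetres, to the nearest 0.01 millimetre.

Sensor diagonal = √(23.5² + 15.6²) = √795.6100 ≈ 28.2066 mm.
From α = 2·arctan(d/2f) we get f = d / (2·tan(α/2)).
With d = 28.2066 mm and α/2 = 35.5°, tan(α/2) ≈ 0.71329, so f ≈ 28.2066 / 1.42659 ≈ 19.7721 mm.

19.77 mm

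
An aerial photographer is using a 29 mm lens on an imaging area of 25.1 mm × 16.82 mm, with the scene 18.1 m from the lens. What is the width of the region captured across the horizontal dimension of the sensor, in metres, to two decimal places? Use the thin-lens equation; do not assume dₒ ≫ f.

dₒ: 18.1 m = 18100 mm.
Similar triangles through the lens centre give W/dₒ = w/dᵢ; with 1/f = 1/dₒ + 1/dᵢ this gives W = w·(dₒ − f)/f.
W = 25.1 mm × (18100 − 29) / 29 = 25.1 × 623.1379 ≈ 15640.762 mm = 15.6408 m.

15.64 m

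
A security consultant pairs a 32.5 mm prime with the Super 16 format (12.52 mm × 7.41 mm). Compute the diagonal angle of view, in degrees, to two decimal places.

25.23°

Sensor diagonal = √(12.52² + 7.41²) = √211.6585 ≈ 14.5485 mm.
Angle of view α = 2·arctan(d/2f) with d = 14.5485 mm and f = 32.5 mm.
d/2f = 0.22382; arctan(0.22382) ≈ 12.6162°, so α ≈ 25.2323°.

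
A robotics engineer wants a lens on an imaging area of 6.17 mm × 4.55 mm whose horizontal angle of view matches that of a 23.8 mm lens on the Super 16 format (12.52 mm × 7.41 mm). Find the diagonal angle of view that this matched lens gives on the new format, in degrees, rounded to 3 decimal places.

Equal horizontal AOV ⇒ f₂ = f₁ · 6.17/12.52 = 23.8 × 0.49281 ≈ 11.7289 mm.
Sensor diagonal = √(6.17² + 4.55²) = √58.7714 ≈ 7.6663 mm.
Diagonal AOV on the new format = 2·arctan(7.6663 / (2 × 11.7289)) = 2·arctan(0.32681) ≈ 36.1958°.

36.196°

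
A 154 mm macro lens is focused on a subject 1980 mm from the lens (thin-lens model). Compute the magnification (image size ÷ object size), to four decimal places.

0.0843×

Thin lens: 1/f = 1/dₒ + 1/dᵢ → 1/dᵢ = 1/154 − 1/1980 = 0.0059885 mm⁻¹, so dᵢ ≈ 166.9880 mm.
Magnification m = dᵢ/dₒ = 166.9880/1980 ≈ 0.08434.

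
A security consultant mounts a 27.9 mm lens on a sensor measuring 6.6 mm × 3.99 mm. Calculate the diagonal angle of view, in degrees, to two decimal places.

15.74°

Sensor diagonal = √(6.6² + 3.99²) = √59.4801 ≈ 7.7123 mm.
Angle of view α = 2·arctan(d/2f) with d = 7.7123 mm and f = 27.9 mm.
d/2f = 0.13821; arctan(0.13821) ≈ 7.8692°, so α ≈ 15.7384°.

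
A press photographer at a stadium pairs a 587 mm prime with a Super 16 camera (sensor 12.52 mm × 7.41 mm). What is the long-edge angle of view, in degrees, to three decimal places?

Angle of view α = 2·arctan(w/2f) with w = 12.52 mm and f = 587 mm.
w/2f = 0.01066; arctan(0.01066) ≈ 0.6110°, so α ≈ 1.2220°.

1.222°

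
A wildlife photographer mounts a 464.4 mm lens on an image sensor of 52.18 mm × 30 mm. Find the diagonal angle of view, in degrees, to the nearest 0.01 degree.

7.42°

Sensor diagonal = √(52.18² + 30²) = √3622.7524 ≈ 60.1893 mm.
Angle of view α = 2·arctan(d/2f) with d = 60.1893 mm and f = 464.4 mm.
d/2f = 0.06480; arctan(0.06480) ≈ 3.7078°, so α ≈ 7.4155°.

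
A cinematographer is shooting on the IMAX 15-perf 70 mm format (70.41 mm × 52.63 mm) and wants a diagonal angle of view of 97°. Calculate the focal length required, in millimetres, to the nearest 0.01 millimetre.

38.89 mm

Sensor diagonal = √(70.41² + 52.63²) = √7727.4850 ≈ 87.9061 mm.
From α = 2·arctan(d/2f) we get f = d / (2·tan(α/2)).
With d = 87.9061 mm and α/2 = 48.5°, tan(α/2) ≈ 1.13029, so f ≈ 87.9061 / 2.26059 ≈ 38.8864 mm.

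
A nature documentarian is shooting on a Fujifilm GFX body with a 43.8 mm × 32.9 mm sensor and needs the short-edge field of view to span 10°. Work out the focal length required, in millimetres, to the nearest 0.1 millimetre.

188.0 mm

From α = 2·arctan(h/2f) we get f = h / (2·tan(α/2)).
With h = 32.9 mm and α/2 = 5°, tan(α/2) ≈ 0.08749, so f ≈ 32.9 / 0.17498 ≈ 188.0244 mm.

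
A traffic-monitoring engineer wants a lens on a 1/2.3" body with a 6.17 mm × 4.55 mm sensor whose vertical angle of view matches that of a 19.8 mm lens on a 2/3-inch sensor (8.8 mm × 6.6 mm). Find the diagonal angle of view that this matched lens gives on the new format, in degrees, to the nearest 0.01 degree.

Equal vertical AOV ⇒ f₂ = f₁ · 4.55/6.6 = 19.8 × 0.68939 ≈ 13.6500 mm.
Sensor diagonal = √(6.17² + 4.55²) = √58.7714 ≈ 7.6663 mm.
Diagonal AOV on the new format = 2·arctan(7.6663 / (2 × 13.6500)) = 2·arctan(0.28082) ≈ 31.3711°.

31.37°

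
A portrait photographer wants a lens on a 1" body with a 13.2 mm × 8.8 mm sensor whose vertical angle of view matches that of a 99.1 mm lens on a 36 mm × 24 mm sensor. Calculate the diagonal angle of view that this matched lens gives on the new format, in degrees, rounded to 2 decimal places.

24.63°

Equal vertical AOV ⇒ f₂ = f₁ · 8.8/24 = 99.1 × 0.36667 ≈ 36.3367 mm.
Sensor diagonal = √(13.2² + 8.8²) = √251.6800 ≈ 15.8644 mm.
Diagonal AOV on the new format = 2·arctan(15.8644 / (2 × 36.3367)) = 2·arctan(0.21830) ≈ 24.6287°.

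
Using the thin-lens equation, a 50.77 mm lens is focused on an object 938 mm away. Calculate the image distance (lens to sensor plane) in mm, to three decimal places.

53.675 mm

1/dᵢ = 1/f − 1/dₒ = 1/50.77 − 1/938 = 0.0186306 mm⁻¹.
dᵢ = 1/0.0186306 ≈ 53.6752 mm.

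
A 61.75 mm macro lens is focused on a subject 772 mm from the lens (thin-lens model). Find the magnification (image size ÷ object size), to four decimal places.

0.0869×

Thin lens: 1/f = 1/dₒ + 1/dᵢ → 1/dᵢ = 1/61.75 − 1/772 = 0.0148990 mm⁻¹, so dᵢ ≈ 67.1186 mm.
Magnification m = dᵢ/dₒ = 67.1186/772 ≈ 0.08694.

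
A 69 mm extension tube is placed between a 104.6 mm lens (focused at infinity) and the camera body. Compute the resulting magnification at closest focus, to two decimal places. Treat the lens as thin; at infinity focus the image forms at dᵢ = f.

0.66×

The tube moves the image plane from f to f + e, so dᵢ = 104.6 + 69 = 173.6 mm. Focus is achieved when 1/f = 1/dₒ + 1/dᵢ, giving dₒ = 1/(1/f − 1/(f+e)).
Magnification m = dᵢ/dₒ = (f+e)·(1/f − 1/(f+e)) = e/f = 69/104.6 ≈ 0.6597.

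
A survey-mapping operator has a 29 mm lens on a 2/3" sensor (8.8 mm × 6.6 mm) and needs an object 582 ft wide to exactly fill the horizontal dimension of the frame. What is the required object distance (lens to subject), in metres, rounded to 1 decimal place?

584.6 m

W: 582 ft × 304.8 mm/ft = 177393.59 mm.
Magnification m = w/W = dᵢ/dₒ; combined with 1/f = 1/dₒ + 1/dᵢ this gives dₒ = f·(1 + W/w).
dₒ = 29 mm × (1 + 177394/8.8) = 29 × 20159.3630 ≈ 584621.527 mm = 584.622 m.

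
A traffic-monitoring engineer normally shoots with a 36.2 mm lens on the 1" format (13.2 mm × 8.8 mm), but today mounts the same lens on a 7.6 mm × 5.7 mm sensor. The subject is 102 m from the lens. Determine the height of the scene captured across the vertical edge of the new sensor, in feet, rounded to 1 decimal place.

52.7 ft

The focal length stays 36.2 mm; the relevant sensor dimension is now h = 5.7 mm. Object distance dₒ = 102 m = 102000 mm.
Thin-lens field height W = h·(dₒ − f)/f = 5.7 × (102000 − 36.2)/36.2 ≈ 16055.073 mm = 16055.073/304.8 ft = 52.6741 ft.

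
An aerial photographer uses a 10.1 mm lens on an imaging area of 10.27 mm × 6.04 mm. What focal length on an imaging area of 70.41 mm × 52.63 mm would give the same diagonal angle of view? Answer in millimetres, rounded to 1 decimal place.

74.5 mm

Sensor diagonal = √(10.27² + 6.04²) = √141.9545 ≈ 11.9145 mm.
Sensor diagonal = √(70.41² + 52.63²) = √7727.4850 ≈ 87.9061 mm.
Equal angle of view means equal diagonal/f ratio, so f₂ = f₁ · (diagonal₂/diagonal₁) = 10.1 × 87.9061/11.9145.
f₂ = 10.1 × 7.37810 ≈ 74.519 mm.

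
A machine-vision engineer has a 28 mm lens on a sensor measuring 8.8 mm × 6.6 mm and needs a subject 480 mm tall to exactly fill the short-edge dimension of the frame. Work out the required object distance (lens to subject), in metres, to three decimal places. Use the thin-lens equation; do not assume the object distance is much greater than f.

2.064 m

Magnification m = h/W = dᵢ/dₒ; combined with 1/f = 1/dₒ + 1/dᵢ this gives dₒ = f·(1 + W/h).
dₒ = 28 mm × (1 + 480/6.6) = 28 × 73.7273 ≈ 2064.364 mm = 2.06436 m.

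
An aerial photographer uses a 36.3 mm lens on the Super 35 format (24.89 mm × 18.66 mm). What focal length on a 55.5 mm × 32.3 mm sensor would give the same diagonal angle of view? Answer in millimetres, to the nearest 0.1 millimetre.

74.9 mm

Sensor diagonal = √(24.89² + 18.66²) = √967.7077 ≈ 31.1080 mm.
Sensor diagonal = √(55.5² + 32.3²) = √4123.5400 ≈ 64.2148 mm.
Equal angle of view means equal diagonal/f ratio, so f₂ = f₁ · (diagonal₂/diagonal₁) = 36.3 × 64.2148/31.1080.
f₂ = 36.3 × 2.06425 ≈ 74.932 mm.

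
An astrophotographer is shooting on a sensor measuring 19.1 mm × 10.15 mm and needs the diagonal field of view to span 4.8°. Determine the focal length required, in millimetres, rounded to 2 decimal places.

258.03 mm

Sensor diagonal = √(19.1² + 10.15²) = √467.8325 ≈ 21.6294 mm.
From α = 2·arctan(d/2f) we get f = d / (2·tan(α/2)).
With d = 21.6294 mm and α/2 = 2.4°, tan(α/2) ≈ 0.04191, so f ≈ 21.6294 / 0.08382 ≈ 258.0314 mm.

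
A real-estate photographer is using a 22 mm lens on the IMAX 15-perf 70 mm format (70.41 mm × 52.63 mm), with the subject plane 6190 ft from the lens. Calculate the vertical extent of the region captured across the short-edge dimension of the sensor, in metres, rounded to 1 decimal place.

dₒ: 6190 ft × 304.8 mm/ft = 1886711.94 mm.
Similar triangles through the lens centre give W/dₒ = h/dᵢ; with 1/f = 1/dₒ + 1/dᵢ this gives W = h·(dₒ − f)/f.
W = 52.63 mm × (1.88671e+06 − 22) / 22 = 52.63 × 85758.6336 ≈ 4513476.887 mm = 4513.48 m.

4513.5 m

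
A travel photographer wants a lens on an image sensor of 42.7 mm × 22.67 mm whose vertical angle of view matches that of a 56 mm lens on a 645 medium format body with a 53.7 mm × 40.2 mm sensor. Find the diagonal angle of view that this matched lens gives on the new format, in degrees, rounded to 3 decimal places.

Equal vertical AOV ⇒ f₂ = f₁ · 22.67/40.2 = 56 × 0.56393 ≈ 31.5801 mm.
Sensor diagonal = √(42.7² + 22.67²) = √2337.2189 ≈ 48.3448 mm.
Diagonal AOV on the new format = 2·arctan(48.3448 / (2 × 31.5801)) = 2·arctan(0.76543) ≈ 74.8631°.

74.863°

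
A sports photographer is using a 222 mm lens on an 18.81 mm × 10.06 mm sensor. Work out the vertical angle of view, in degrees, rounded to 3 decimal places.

Angle of view α = 2·arctan(h/2f) with h = 10.06 mm and f = 222 mm.
h/2f = 0.02266; arctan(0.02266) ≈ 1.2980°, so α ≈ 2.5959°.

2.596°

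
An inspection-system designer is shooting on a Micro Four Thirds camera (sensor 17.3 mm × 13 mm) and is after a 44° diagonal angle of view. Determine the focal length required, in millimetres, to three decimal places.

Sensor diagonal = √(17.3² + 13²) = √468.2900 ≈ 21.6400 mm.
From α = 2·arctan(d/2f) we get f = d / (2·tan(α/2)).
With d = 21.6400 mm and α/2 = 22°, tan(α/2) ≈ 0.40403, so f ≈ 21.6400 / 0.80805 ≈ 26.7805 mm.

26.780 mm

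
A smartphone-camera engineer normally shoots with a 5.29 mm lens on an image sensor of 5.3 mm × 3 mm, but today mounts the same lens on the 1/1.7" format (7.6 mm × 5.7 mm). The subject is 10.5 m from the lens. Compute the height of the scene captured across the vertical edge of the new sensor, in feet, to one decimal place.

37.1 ft

The focal length stays 5.29 mm; the relevant sensor dimension is now h = 5.7 mm. Object distance dₒ = 10.5 m = 10500 mm.
Thin-lens field height W = h·(dₒ − f)/f = 5.7 × (10500 − 5.29)/5.29 ≈ 11308.100 mm = 11308.100/304.8 ft = 37.1001 ft.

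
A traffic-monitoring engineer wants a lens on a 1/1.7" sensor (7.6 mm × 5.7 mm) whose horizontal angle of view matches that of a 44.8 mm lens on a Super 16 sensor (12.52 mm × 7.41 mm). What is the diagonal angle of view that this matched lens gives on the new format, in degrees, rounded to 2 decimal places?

19.82°

Equal horizontal AOV ⇒ f₂ = f₁ · 7.6/12.52 = 44.8 × 0.60703 ≈ 27.1949 mm.
Sensor diagonal = √(7.6² + 5.7²) = √90.2500 ≈ 9.5000 mm.
Diagonal AOV on the new format = 2·arctan(9.5000 / (2 × 27.1949)) = 2·arctan(0.17467) ≈ 19.8153°.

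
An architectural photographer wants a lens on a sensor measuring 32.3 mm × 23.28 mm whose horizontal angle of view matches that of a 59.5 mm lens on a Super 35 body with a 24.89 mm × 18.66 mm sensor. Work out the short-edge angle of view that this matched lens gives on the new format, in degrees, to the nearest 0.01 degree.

17.15°

Equal horizontal AOV ⇒ f₂ = f₁ · 32.3/24.89 = 59.5 × 1.29771 ≈ 77.2137 mm.
Short-edge AOV on the new format = 2·arctan(23.28 / (2 × 77.2137)) = 2·arctan(0.15075) ≈ 17.1456°.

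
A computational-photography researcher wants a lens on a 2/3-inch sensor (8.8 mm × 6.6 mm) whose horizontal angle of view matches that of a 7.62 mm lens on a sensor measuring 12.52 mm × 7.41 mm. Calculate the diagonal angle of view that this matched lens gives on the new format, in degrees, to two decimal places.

Equal horizontal AOV ⇒ f₂ = f₁ · 8.8/12.52 = 7.62 × 0.70288 ≈ 5.3559 mm.
Sensor diagonal = √(8.8² + 6.6²) = √121.0000 ≈ 11.0000 mm.
Diagonal AOV on the new format = 2·arctan(11.0000 / (2 × 5.3559)) = 2·arctan(1.02690) ≈ 91.5209°.

91.52°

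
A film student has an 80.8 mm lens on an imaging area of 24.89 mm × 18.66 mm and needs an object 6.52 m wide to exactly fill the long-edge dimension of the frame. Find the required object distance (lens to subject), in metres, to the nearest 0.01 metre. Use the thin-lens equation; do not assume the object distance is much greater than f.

21.25 m

W: 6.52 m = 6520 mm.
Magnification m = w/W = dᵢ/dₒ; combined with 1/f = 1/dₒ + 1/dᵢ this gives dₒ = f·(1 + W/w).
dₒ = 80.8 mm × (1 + 6520/24.89) = 80.8 × 262.9526 ≈ 21246.569 mm = 21.2466 m.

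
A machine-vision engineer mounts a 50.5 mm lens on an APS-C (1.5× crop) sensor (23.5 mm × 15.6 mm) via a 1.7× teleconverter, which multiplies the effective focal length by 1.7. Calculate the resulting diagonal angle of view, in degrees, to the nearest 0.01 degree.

Effective focal length f = 50.5 × 1.7 = 85.85 mm.
Sensor diagonal = √(23.5² + 15.6²) = √795.6100 ≈ 28.2066 mm.
α = 2·arctan(28.207 / (2 × 85.85)) = 2·arctan(0.16428) ≈ 18.6582°.

18.66°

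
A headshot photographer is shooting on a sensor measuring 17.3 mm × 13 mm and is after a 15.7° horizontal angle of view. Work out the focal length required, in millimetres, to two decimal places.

From α = 2·arctan(w/2f) we get f = w / (2·tan(α/2)).
With w = 17.3 mm and α/2 = 7.85°, tan(α/2) ≈ 0.13787, so f ≈ 17.3 / 0.27574 ≈ 62.7393 mm.

62.74 mm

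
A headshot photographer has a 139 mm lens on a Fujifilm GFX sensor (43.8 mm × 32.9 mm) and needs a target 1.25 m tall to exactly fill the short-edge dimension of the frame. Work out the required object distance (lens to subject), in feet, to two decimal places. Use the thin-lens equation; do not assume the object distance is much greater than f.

W: 1.25 m = 1250 mm.
Magnification m = h/W = dᵢ/dₒ; combined with 1/f = 1/dₒ + 1/dᵢ this gives dₒ = f·(1 + W/h).
dₒ = 139 mm × (1 + 1250/32.9) = 139 × 38.9939 ≈ 5420.155 mm = 5420.155/304.8 ft = 17.7827 ft.

17.78 ft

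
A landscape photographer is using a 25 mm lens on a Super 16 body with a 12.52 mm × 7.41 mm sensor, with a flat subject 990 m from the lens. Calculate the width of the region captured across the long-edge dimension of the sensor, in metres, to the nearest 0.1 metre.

dₒ: 990 m = 990000 mm.
Similar triangles through the lens centre give W/dₒ = w/dᵢ; with 1/f = 1/dₒ + 1/dᵢ this gives W = w·(dₒ − f)/f.
W = 12.52 mm × (990000 − 25) / 25 = 12.52 × 39599.0000 ≈ 495779.480 mm = 495.779 m.

495.8 m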